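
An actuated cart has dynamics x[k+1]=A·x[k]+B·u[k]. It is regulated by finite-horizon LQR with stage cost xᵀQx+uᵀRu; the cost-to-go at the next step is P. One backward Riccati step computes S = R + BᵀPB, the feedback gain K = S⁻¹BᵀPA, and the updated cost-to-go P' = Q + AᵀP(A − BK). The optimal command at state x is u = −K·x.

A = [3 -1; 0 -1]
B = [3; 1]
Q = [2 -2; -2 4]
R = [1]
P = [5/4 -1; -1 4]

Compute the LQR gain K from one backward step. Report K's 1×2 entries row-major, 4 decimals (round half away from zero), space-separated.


0.8049 -0.3659

BᵀP = [2.7500 1.0000]
S = R + BᵀPB = [1] + [9.2500] = [10.2500]
BᵀPA = [8.2500 -3.7500]
K = S⁻¹·BᵀPA = [0.8049 -0.3659]
A−BK = [0.5854 0.0976; -0.8049 -0.6341]
AᵀP(A−BK) = [4.6098 2.2683; 2.2683 1.8780]
P' = Q + AᵀP(A−BK) = [6.6098 0.2683; 0.2683 5.8780]
tr(P') = 12.4878


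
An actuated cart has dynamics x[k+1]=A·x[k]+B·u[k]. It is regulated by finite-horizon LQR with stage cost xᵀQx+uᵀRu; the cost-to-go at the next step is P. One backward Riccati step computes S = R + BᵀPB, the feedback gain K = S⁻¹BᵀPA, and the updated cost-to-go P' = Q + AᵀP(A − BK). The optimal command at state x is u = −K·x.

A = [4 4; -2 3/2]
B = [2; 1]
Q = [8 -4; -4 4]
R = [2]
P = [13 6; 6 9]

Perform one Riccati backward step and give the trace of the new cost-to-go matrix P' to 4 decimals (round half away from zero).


BᵀP = [32.0000 21.0000]
S = R + BᵀPB = [2] + [85.0000] = [87.0000]
BᵀPA = [86.0000 159.5000]
K = S⁻¹·BᵀPA = [0.9885 1.8333]
A−BK = [2.0230 0.3333; -2.9885 -0.3333]
AᵀP(A−BK) = [62.9885 11.3333; 11.3333 7.8333]
P' = Q + AᵀP(A−BK) = [70.9885 7.3333; 7.3333 11.8333]
tr(P') = 82.8218

82.8218


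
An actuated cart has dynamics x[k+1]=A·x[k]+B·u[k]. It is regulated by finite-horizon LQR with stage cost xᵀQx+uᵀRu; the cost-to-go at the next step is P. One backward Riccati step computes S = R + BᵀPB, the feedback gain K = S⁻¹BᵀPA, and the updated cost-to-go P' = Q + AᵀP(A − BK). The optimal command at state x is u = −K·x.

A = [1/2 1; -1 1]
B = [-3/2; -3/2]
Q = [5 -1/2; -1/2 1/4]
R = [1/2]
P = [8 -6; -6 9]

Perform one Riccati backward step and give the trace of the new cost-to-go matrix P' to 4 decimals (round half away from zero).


BᵀP = [-3.0000 -4.5000]
S = R + BᵀPB = [1/2] + [11.2500] = [11.7500]
BᵀPA = [3.0000 -7.5000]
K = S⁻¹·BᵀPA = [0.2553 -0.6383]
A−BK = [0.8830 0.0426; -0.6170 0.0426]
AᵀP(A−BK) = [16.2340 -0.0851; -0.0851 0.2128]
P' = Q + AᵀP(A−BK) = [21.2340 -0.5851; -0.5851 0.4628]
tr(P') = 21.6968

21.6968


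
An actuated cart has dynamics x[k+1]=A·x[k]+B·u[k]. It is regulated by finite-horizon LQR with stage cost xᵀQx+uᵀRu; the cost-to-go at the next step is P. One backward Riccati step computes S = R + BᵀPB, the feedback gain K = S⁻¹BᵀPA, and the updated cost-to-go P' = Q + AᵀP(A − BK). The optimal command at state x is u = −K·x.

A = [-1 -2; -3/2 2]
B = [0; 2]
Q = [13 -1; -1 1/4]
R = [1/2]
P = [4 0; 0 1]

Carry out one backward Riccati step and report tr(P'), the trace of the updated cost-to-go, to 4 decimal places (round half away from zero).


BᵀP = [0.0000 2.0000]
S = R + BᵀPB = [1/2] + [4.0000] = [4.5000]
BᵀPA = [-3.0000 4.0000]
K = S⁻¹·BᵀPA = [-0.6667 0.8889]
A−BK = [-1.0000 -2.0000; -0.1667 0.2222]
AᵀP(A−BK) = [4.2500 7.6667; 7.6667 16.4444]
P' = Q + AᵀP(A−BK) = [17.2500 6.6667; 6.6667 16.6944]
tr(P') = 33.9444

33.9444


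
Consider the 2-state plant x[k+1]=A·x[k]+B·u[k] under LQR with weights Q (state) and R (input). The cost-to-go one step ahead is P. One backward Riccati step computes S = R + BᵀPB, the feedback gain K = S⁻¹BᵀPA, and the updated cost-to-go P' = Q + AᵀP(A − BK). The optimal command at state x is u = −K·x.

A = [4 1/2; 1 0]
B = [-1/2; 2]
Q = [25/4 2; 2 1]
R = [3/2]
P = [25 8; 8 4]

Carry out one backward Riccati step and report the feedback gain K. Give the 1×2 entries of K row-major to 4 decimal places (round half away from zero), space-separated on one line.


BᵀP = [3.5000 4.0000]
S = R + BᵀPB = [3/2] + [6.2500] = [7.7500]
BᵀPA = [18.0000 1.7500]
K = S⁻¹·BᵀPA = [2.3226 0.2258]
A−BK = [5.1613 0.6129; -3.6452 -0.4516]
AᵀP(A−BK) = [426.1935 49.9355; 49.9355 5.8548]
P' = Q + AᵀP(A−BK) = [432.4435 51.9355; 51.9355 6.8548]
tr(P') = 439.2984

2.3226 0.2258


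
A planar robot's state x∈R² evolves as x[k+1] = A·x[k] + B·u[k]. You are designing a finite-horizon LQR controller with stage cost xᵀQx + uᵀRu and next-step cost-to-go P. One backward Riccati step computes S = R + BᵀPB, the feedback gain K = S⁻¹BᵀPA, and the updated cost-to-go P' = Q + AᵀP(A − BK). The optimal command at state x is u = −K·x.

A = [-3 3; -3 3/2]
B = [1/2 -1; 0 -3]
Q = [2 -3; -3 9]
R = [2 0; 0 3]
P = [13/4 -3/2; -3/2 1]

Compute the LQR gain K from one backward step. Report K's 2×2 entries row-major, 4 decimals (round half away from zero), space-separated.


-0.9818 1.3091 0.2182 0.1091

BᵀP = [1.6250 -0.7500; 1.2500 -1.5000]
S = R + BᵀPB = [2 0; 0 3] + [0.8125 0.6250; 0.6250 3.2500] = [2.8125 0.6250; 0.6250 6.2500]
BᵀPA = [-2.6250 3.7500; 0.7500 1.5000]
K = S⁻¹·BᵀPA = [-0.9818 1.3091; 0.2182 0.1091]
A−BK = [-2.2909 2.4545; -2.3455 1.8273]
AᵀP(A−BK) = [8.5091 -10.1455; -10.1455 12.9273]
P' = Q + AᵀP(A−BK) = [10.5091 -13.1455; -13.1455 21.9273]
tr(P') = 32.4364


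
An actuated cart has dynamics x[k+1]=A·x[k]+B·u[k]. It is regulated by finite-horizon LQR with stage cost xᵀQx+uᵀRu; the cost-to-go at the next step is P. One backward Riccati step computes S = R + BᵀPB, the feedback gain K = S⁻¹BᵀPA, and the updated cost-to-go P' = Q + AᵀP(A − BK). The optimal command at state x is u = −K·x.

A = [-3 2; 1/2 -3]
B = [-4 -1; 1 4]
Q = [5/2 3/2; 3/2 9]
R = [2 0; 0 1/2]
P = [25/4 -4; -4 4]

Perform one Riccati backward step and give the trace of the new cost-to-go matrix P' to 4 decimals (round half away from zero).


BᵀP = [-29.0000 20.0000; -22.2500 20.0000]
S = R + BᵀPB = [2 0; 0 1/2] + [136.0000 109.0000; 109.0000 102.2500] = [138.0000 109.0000; 109.0000 102.7500]
BᵀPA = [97.0000 -118.0000; 76.7500 -104.5000]
K = S⁻¹·BᵀPA = [0.6965 -0.3193; 0.0080 -0.6783]
A−BK = [-0.2058 0.0444; -0.2287 0.0324]
AᵀP(A−BK) = [1.0678 -0.4670; -0.4670 0.4390]
P' = Q + AᵀP(A−BK) = [3.5678 1.0330; 1.0330 9.4390]
tr(P') = 13.0067

13.0067


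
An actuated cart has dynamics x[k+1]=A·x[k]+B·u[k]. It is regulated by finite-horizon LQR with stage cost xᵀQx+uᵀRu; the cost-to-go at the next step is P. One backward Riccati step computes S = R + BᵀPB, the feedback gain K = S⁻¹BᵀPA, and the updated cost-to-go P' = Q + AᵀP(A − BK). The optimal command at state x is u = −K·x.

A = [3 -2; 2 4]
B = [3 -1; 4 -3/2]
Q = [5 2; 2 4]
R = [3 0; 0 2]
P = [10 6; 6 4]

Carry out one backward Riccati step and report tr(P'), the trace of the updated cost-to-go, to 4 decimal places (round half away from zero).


BᵀP = [54.0000 34.0000; -19.0000 -12.0000]
S = R + BᵀPB = [3 0; 0 2] + [298.0000 -105.0000; -105.0000 37.0000] = [301.0000 -105.0000; -105.0000 39.0000]
BᵀPA = [230.0000 28.0000; -81.0000 -10.0000]
K = S⁻¹·BᵀPA = [0.6513 0.0588; -0.3235 -0.0980]
A−BK = [0.7227 -2.2745; -1.0903 3.6176]
AᵀP(A−BK) = [2.0042 -1.4706; -1.4706 5.3725]
P' = Q + AᵀP(A−BK) = [7.0042 0.5294; 0.5294 9.3725]
tr(P') = 16.3768

16.3768


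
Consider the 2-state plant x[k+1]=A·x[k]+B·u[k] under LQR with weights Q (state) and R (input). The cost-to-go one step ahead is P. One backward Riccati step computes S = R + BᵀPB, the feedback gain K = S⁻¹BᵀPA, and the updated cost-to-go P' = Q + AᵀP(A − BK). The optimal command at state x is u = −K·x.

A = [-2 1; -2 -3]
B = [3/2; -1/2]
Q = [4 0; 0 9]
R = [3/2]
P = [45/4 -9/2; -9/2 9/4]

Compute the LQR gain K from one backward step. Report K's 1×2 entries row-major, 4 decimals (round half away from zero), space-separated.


-0.6593 1.2527

BᵀP = [19.1250 -7.8750]
S = R + BᵀPB = [3/2] + [32.6250] = [34.1250]
BᵀPA = [-22.5000 42.7500]
K = S⁻¹·BᵀPA = [-0.6593 1.2527]
A−BK = [-1.0110 -0.8791; -2.3297 -2.3736]
AᵀP(A−BK) = [3.1648 1.1868; 1.1868 4.9451]
P' = Q + AᵀP(A−BK) = [7.1648 1.1868; 1.1868 13.9451]
tr(P') = 21.1099


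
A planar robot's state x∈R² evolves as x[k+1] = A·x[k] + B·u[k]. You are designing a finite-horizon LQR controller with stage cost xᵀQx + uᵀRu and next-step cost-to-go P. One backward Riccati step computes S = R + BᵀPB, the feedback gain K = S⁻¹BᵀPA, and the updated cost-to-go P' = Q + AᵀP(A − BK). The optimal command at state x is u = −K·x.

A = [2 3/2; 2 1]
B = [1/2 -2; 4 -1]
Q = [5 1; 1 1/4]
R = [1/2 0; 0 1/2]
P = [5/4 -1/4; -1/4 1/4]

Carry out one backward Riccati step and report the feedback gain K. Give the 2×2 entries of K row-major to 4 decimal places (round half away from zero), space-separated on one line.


0.2349 0.0604 -0.8359 -0.6563

BᵀP = [-0.3750 0.8750; -2.2500 0.2500]
S = R + BᵀPB = [1/2 0; 0 1/2] + [3.3125 -0.1250; -0.1250 4.2500] = [3.8125 -0.1250; -0.1250 4.7500]
BᵀPA = [1.0000 0.3125; -4.0000 -3.1250]
K = S⁻¹·BᵀPA = [0.2349 0.0604; -0.8359 -0.6563]
A−BK = [0.2107 0.1572; 0.2245 0.1019]
AᵀP(A−BK) = [0.4214 0.3143; 0.3143 0.2427]
P' = Q + AᵀP(A−BK) = [5.4214 1.3143; 1.3143 0.4927]
tr(P') = 5.9141


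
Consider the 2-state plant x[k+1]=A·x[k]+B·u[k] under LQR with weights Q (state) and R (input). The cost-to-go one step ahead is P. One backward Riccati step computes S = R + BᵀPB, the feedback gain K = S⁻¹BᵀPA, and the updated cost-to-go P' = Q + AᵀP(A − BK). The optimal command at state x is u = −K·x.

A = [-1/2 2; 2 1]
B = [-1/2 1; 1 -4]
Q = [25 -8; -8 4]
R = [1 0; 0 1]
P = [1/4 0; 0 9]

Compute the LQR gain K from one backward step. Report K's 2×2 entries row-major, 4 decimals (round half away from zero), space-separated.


BᵀP = [-0.1250 9.0000; 0.2500 -36.0000]
S = R + BᵀPB = [1 0; 0 1] + [9.0625 -36.1250; -36.1250 144.2500] = [10.0625 -36.1250; -36.1250 145.2500]
BᵀPA = [18.0625 8.7500; -72.1250 -35.5000]
K = S⁻¹·BᵀPA = [0.1154 -0.0735; -0.4679 -0.2627]
A−BK = [0.0255 2.2259; 0.0132 0.0228]
AᵀP(A−BK) = [0.2339 0.1313; 0.1313 1.3178]
P' = Q + AᵀP(A−BK) = [25.2339 -7.8687; -7.8687 5.3178]
tr(P') = 30.5517

0.1154 -0.0735 -0.4679 -0.2627


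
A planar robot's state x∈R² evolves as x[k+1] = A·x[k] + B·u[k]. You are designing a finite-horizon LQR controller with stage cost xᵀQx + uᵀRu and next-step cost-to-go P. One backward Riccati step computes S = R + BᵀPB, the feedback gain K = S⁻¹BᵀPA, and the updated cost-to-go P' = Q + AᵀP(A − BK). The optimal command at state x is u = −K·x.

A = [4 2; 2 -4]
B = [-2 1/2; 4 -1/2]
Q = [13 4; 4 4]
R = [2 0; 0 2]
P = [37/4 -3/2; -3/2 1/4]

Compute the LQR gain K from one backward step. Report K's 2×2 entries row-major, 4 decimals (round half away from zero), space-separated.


BᵀP = [-24.5000 4.0000; 5.3750 -0.8750]
S = R + BᵀPB = [2 0; 0 2] + [65.0000 -14.2500; -14.2500 3.1250] = [67.0000 -14.2500; -14.2500 5.1250]
BᵀPA = [-90.0000 -65.0000; 19.7500 14.2500]
K = S⁻¹·BᵀPA = [-1.2815 -0.9269; 0.2904 0.2031]
A−BK = [1.2918 0.0445; 7.2713 -0.1906]
AᵀP(A−BK) = [3.9278 2.5630; 2.5630 1.8539]
P' = Q + AᵀP(A−BK) = [16.9278 6.5630; 6.5630 5.8539]
tr(P') = 22.7817

-1.2815 -0.9269 0.2904 0.2031


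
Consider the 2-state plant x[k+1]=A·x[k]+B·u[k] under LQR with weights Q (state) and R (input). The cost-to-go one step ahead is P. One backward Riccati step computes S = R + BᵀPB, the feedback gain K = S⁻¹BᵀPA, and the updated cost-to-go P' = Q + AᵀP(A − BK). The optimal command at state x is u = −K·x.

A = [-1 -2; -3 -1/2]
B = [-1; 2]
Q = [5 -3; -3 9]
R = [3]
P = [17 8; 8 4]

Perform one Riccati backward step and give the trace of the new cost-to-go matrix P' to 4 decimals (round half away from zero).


198.7500

BᵀP = [-1.0000 0.0000]
S = R + BᵀPB = [3] + [1.0000] = [4.0000]
BᵀPA = [1.0000 2.0000]
K = S⁻¹·BᵀPA = [0.2500 0.5000]
A−BK = [-0.7500 -1.5000; -3.5000 -1.5000]
AᵀP(A−BK) = [100.7500 91.5000; 91.5000 84.0000]
P' = Q + AᵀP(A−BK) = [105.7500 88.5000; 88.5000 93.0000]
tr(P') = 198.7500


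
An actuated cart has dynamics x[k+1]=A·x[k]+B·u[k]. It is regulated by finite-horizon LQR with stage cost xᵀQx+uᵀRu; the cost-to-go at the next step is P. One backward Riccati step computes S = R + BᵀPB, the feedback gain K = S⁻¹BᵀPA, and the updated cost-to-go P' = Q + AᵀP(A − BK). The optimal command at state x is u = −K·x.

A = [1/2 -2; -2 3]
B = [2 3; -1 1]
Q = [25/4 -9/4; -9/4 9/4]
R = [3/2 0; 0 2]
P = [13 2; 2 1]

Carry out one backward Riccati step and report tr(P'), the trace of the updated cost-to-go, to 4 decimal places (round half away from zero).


14.0227

BᵀP = [24.0000 3.0000; 41.0000 7.0000]
S = R + BᵀPB = [3/2 0; 0 2] + [45.0000 75.0000; 75.0000 130.0000] = [46.5000 75.0000; 75.0000 132.0000]
BᵀPA = [6.0000 -39.0000; 6.5000 -61.0000]
K = S⁻¹·BᵀPA = [0.5936 -1.1170; -0.2880 0.1725]
A−BK = [0.1769 -0.2836; -1.1184 1.7105]
AᵀP(A−BK) = [1.5607 -2.4196; -2.4196 3.9620]
P' = Q + AᵀP(A−BK) = [7.8107 -4.6696; -4.6696 6.2120]
tr(P') = 14.0227


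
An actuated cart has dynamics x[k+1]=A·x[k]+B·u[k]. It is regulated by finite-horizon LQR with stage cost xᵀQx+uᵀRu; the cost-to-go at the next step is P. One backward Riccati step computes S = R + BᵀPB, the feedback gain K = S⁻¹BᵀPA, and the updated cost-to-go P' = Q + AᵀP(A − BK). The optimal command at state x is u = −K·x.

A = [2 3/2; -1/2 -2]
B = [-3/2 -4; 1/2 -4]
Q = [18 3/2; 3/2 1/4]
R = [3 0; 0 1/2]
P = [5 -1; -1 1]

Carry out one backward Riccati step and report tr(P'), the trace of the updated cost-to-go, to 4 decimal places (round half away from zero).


26.2050

BᵀP = [-8.0000 2.0000; -16.0000 0.0000]
S = R + BᵀPB = [3 0; 0 1/2] + [13.0000 24.0000; 24.0000 64.0000] = [16.0000 24.0000; 24.0000 64.5000]
BᵀPA = [-17.0000 -16.0000; -32.0000 -24.0000]
K = S⁻¹·BᵀPA = [-0.7204 -1.0000; -0.2281 0.0000]
A−BK = [0.0071 0.0000; -1.0521 -1.5000]
AᵀP(A−BK) = [2.7050 3.7500; 3.7500 5.2500]
P' = Q + AᵀP(A−BK) = [20.7050 5.2500; 5.2500 5.5000]
tr(P') = 26.2050


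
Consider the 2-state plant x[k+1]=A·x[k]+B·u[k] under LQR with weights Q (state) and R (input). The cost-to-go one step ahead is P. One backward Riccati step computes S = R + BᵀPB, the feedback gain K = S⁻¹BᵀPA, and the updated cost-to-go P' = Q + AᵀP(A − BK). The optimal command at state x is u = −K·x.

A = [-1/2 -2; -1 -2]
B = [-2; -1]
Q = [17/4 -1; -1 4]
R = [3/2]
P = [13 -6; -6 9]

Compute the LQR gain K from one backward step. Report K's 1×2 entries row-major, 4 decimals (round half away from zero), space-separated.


BᵀP = [-20.0000 3.0000]
S = R + BᵀPB = [3/2] + [37.0000] = [38.5000]
BᵀPA = [7.0000 34.0000]
K = S⁻¹·BᵀPA = [0.1818 0.8831]
A−BK = [-0.1364 -0.2338; -0.8182 -1.1169]
AᵀP(A−BK) = [4.9773 6.8182; 6.8182 9.9740]
P' = Q + AᵀP(A−BK) = [9.2273 5.8182; 5.8182 13.9740]
tr(P') = 23.2013

0.1818 0.8831


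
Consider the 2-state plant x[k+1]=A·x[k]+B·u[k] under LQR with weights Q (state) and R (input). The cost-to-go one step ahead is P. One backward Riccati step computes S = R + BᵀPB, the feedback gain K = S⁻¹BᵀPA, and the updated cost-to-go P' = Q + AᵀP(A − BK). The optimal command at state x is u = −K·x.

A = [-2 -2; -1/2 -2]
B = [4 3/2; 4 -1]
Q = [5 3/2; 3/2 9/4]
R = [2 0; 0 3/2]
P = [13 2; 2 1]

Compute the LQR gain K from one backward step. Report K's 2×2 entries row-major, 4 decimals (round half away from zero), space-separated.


-0.3155 -0.4814 -0.4424 -0.0564

BᵀP = [60.0000 12.0000; 17.5000 2.0000]
S = R + BᵀPB = [2 0; 0 3/2] + [288.0000 78.0000; 78.0000 24.2500] = [290.0000 78.0000; 78.0000 25.7500]
BᵀPA = [-126.0000 -144.0000; -36.0000 -39.0000]
K = S⁻¹·BᵀPA = [-0.3155 -0.4814; -0.4424 -0.0564]
A−BK = [-0.0744 0.0101; 0.3197 -0.1308]
AᵀP(A−BK) = [0.5716 0.3155; 0.3155 0.4814]
P' = Q + AᵀP(A−BK) = [5.5716 1.8155; 1.8155 2.7314]
tr(P') = 8.3030


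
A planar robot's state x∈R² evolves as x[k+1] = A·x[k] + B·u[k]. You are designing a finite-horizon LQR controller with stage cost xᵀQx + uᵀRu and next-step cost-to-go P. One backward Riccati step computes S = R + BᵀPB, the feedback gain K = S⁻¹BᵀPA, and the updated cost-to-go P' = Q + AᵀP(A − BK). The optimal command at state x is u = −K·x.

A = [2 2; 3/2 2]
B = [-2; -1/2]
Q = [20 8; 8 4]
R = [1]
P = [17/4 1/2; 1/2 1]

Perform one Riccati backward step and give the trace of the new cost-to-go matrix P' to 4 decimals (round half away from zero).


BᵀP = [-8.7500 -1.5000]
S = R + BᵀPB = [1] + [18.2500] = [19.2500]
BᵀPA = [-19.7500 -20.5000]
K = S⁻¹·BᵀPA = [-1.0260 -1.0649]
A−BK = [-0.0519 -0.1299; 0.9870 1.4675]
AᵀP(A−BK) = [1.9870 2.4675; 2.4675 3.1688]
P' = Q + AᵀP(A−BK) = [21.9870 10.4675; 10.4675 7.1688]
tr(P') = 29.1558

29.1558


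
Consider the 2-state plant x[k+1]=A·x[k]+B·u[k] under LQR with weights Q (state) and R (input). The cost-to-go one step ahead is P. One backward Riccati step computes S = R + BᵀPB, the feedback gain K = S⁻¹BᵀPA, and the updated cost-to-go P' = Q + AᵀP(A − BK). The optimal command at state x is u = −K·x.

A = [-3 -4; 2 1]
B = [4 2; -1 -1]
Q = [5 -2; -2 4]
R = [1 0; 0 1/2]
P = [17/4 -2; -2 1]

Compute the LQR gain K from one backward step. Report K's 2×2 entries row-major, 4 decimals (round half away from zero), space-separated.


BᵀP = [19.0000 -9.0000; 10.5000 -5.0000]
S = R + BᵀPB = [1 0; 0 1/2] + [85.0000 47.0000; 47.0000 26.0000] = [86.0000 47.0000; 47.0000 26.5000]
BᵀPA = [-75.0000 -85.0000; -41.5000 -47.0000]
K = S⁻¹·BᵀPA = [-0.5286 -0.6214; -0.6286 -0.6714]
A−BK = [0.3714 -0.1714; 0.8429 -0.2929]
AᵀP(A−BK) = [0.5214 0.5286; 0.5286 0.6214]
P' = Q + AᵀP(A−BK) = [5.5214 -1.4714; -1.4714 4.6214]
tr(P') = 10.1429

-0.5286 -0.6214 -0.6286 -0.6714


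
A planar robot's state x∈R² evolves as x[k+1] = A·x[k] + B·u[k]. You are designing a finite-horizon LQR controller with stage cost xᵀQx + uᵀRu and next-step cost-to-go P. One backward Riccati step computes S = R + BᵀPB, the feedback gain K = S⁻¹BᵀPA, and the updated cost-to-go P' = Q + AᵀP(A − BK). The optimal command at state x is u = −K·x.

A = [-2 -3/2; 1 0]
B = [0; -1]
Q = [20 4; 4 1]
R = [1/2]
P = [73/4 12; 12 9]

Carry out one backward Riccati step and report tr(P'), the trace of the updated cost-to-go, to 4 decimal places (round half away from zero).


BᵀP = [-12.0000 -9.0000]
S = R + BᵀPB = [1/2] + [9.0000] = [9.5000]
BᵀPA = [15.0000 18.0000]
K = S⁻¹·BᵀPA = [1.5789 1.8947]
A−BK = [-2.0000 -1.5000; 2.5789 1.8947]
AᵀP(A−BK) = [10.3158 8.3289; 8.3289 6.9572]
P' = Q + AᵀP(A−BK) = [30.3158 12.3289; 12.3289 7.9572]
tr(P') = 38.2730

38.2730


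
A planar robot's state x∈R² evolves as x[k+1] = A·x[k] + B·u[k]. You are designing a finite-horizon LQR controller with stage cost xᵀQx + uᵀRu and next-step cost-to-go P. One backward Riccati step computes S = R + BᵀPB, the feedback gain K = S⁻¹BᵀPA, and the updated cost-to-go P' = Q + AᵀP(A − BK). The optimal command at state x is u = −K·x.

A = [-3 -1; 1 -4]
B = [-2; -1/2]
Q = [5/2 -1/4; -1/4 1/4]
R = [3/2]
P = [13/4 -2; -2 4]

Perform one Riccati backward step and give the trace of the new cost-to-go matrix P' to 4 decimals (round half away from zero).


68.9457

BᵀP = [-5.5000 2.0000]
S = R + BᵀPB = [3/2] + [10.0000] = [11.5000]
BᵀPA = [18.5000 -2.5000]
K = S⁻¹·BᵀPA = [1.6087 -0.2174]
A−BK = [0.2174 -1.4348; 1.8043 -4.1087]
AᵀP(A−BK) = [15.4891 -24.2283; -24.2283 50.7065]
P' = Q + AᵀP(A−BK) = [17.9891 -24.4783; -24.4783 50.9565]
tr(P') = 68.9457


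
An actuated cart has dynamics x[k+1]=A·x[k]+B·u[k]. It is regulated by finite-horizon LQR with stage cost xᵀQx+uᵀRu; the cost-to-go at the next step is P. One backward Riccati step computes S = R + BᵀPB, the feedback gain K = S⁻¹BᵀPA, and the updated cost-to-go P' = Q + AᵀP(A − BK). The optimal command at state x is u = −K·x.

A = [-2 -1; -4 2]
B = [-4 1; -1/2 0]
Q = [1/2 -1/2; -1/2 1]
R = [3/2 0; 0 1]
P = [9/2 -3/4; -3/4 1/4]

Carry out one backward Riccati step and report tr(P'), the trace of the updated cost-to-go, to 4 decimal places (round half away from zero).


4.2349

BᵀP = [-17.6250 2.8750; 4.5000 -0.7500]
S = R + BᵀPB = [3/2 0; 0 1] + [69.0625 -17.6250; -17.6250 4.5000] = [70.5625 -17.6250; -17.6250 5.5000]
BᵀPA = [23.7500 23.3750; -6.0000 -6.0000]
K = S⁻¹·BᵀPA = [0.3212 0.2945; -0.0617 -0.1471]
A−BK = [-0.6536 0.3252; -3.8394 2.1473]
AᵀP(A−BK) = [2.0020 -0.8775; -0.8775 0.7329]
P' = Q + AᵀP(A−BK) = [2.5020 -1.3775; -1.3775 1.7329]
tr(P') = 4.2349


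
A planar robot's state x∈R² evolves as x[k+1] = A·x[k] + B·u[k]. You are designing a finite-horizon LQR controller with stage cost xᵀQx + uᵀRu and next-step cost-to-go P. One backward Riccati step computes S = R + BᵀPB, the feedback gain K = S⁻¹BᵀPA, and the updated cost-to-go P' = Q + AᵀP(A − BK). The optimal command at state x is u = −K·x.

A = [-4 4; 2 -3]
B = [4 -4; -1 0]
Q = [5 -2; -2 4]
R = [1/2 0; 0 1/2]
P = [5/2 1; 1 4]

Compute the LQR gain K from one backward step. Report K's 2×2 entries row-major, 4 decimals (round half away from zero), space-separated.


BᵀP = [9.0000 0.0000; -10.0000 -4.0000]
S = R + BᵀPB = [1/2 0; 0 1/2] + [36.0000 -36.0000; -36.0000 40.0000] = [36.5000 -36.0000; -36.0000 40.5000]
BᵀPA = [-36.0000 36.0000; 32.0000 -28.0000]
K = S⁻¹·BᵀPA = [-1.6790 2.4691; -0.7023 1.5034]
A−BK = [-0.0933 0.1372; 0.3210 -0.5309]
AᵀP(A−BK) = [2.0302 -3.2209; -3.2209 5.2071]
P' = Q + AᵀP(A−BK) = [7.0302 -5.2209; -5.2209 9.2071]
tr(P') = 16.2373

-1.6790 2.4691 -0.7023 1.5034


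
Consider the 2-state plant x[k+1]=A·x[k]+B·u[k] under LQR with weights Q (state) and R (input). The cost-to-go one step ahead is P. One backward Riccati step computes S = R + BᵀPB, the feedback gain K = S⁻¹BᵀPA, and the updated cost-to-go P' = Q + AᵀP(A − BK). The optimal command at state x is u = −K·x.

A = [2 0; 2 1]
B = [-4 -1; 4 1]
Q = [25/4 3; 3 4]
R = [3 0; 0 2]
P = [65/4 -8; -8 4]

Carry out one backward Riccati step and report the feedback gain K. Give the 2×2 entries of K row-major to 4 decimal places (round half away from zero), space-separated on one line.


-0.1538 0.0753 -0.0577 0.0282

BᵀP = [-97.0000 48.0000; -24.2500 12.0000]
S = R + BᵀPB = [3 0; 0 2] + [580.0000 145.0000; 145.0000 36.2500] = [583.0000 145.0000; 145.0000 38.2500]
BᵀPA = [-98.0000 48.0000; -24.5000 12.0000]
K = S⁻¹·BᵀPA = [-0.1538 0.0753; -0.0577 0.0282]
A−BK = [1.3273 0.3295; 2.6727 0.6705]
AᵀP(A−BK) = [0.5193 0.0722; 0.0722 0.0463]
P' = Q + AᵀP(A−BK) = [6.7693 3.0722; 3.0722 4.0463]
tr(P') = 10.8156


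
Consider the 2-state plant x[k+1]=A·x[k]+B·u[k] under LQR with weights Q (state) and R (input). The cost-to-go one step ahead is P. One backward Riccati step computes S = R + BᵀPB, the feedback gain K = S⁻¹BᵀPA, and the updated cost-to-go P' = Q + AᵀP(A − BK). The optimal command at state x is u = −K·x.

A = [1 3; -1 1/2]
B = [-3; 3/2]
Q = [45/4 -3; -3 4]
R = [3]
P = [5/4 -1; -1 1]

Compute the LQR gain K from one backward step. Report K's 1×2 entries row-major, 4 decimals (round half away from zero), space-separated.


-0.3824 -0.5294

BᵀP = [-5.2500 4.5000]
S = R + BᵀPB = [3] + [22.5000] = [25.5000]
BᵀPA = [-9.7500 -13.5000]
K = S⁻¹·BᵀPA = [-0.3824 -0.5294]
A−BK = [-0.1471 1.4118; -0.4265 1.2941]
AᵀP(A−BK) = [0.5221 0.5882; 0.5882 1.3529]
P' = Q + AᵀP(A−BK) = [11.7721 -2.4118; -2.4118 5.3529]
tr(P') = 17.1250


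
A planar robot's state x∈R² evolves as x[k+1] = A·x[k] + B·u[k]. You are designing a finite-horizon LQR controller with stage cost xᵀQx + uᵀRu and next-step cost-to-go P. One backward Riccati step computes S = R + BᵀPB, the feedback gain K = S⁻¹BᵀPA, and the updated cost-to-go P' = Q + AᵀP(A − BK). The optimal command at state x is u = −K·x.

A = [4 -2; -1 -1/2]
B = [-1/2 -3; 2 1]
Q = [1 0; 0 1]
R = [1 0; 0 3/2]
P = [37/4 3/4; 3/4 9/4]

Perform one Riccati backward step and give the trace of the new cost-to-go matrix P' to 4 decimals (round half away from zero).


BᵀP = [-3.1250 4.1250; -27.0000 0.0000]
S = R + BᵀPB = [1 0; 0 3/2] + [9.8125 13.5000; 13.5000 81.0000] = [10.8125 13.5000; 13.5000 82.5000]
BᵀPA = [-16.6250 4.1875; -108.0000 54.0000]
K = S⁻¹·BᵀPA = [0.1218 -0.5404; -1.3290 0.7430]
A−BK = [0.0738 -0.0413; 0.0855 -0.1623]
AᵀP(A−BK) = [2.7406 -1.6180; -1.6180 1.2050]
P' = Q + AᵀP(A−BK) = [3.7406 -1.6180; -1.6180 2.2050]
tr(P') = 5.9456

5.9456


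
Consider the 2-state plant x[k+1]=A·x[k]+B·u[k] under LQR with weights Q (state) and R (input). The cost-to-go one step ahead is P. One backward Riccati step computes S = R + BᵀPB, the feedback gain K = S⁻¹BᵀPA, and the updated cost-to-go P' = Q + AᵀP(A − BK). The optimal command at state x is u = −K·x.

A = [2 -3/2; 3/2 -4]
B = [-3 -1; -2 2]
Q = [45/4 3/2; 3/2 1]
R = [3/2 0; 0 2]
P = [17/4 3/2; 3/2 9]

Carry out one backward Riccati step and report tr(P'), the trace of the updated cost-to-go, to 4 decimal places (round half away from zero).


16.4905

BᵀP = [-15.7500 -22.5000; -1.2500 16.5000]
S = R + BᵀPB = [3/2 0; 0 2] + [92.2500 -29.2500; -29.2500 34.2500] = [93.7500 -29.2500; -29.2500 36.2500]
BᵀPA = [-65.2500 113.6250; 22.2500 -64.1250]
K = S⁻¹·BᵀPA = [-0.6742 0.8822; 0.0698 -1.0571]
A−BK = [0.0470 0.0894; 0.0120 -0.1214]
AᵀP(A−BK) = [0.7040 -1.0419; -1.0419 3.5364]
P' = Q + AᵀP(A−BK) = [11.9540 0.4581; 0.4581 4.5364]
tr(P') = 16.4905


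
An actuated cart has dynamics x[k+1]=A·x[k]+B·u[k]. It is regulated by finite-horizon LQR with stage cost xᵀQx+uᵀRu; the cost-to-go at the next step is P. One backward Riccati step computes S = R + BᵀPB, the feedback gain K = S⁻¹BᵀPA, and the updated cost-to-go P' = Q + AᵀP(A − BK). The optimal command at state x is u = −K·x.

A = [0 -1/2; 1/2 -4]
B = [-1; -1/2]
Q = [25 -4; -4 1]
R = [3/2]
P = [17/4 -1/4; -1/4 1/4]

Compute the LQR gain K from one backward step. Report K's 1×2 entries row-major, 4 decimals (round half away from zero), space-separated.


BᵀP = [-4.1250 0.1250]
S = R + BᵀPB = [3/2] + [4.0625] = [5.5625]
BᵀPA = [0.0625 1.5625]
K = S⁻¹·BᵀPA = [0.0112 0.2809]
A−BK = [0.0112 -0.2191; 0.5056 -3.8596]
AᵀP(A−BK) = [0.0618 -0.4551; -0.4551 3.6236]
P' = Q + AᵀP(A−BK) = [25.0618 -4.4551; -4.4551 4.6236]
tr(P') = 29.6854

0.0112 0.2809


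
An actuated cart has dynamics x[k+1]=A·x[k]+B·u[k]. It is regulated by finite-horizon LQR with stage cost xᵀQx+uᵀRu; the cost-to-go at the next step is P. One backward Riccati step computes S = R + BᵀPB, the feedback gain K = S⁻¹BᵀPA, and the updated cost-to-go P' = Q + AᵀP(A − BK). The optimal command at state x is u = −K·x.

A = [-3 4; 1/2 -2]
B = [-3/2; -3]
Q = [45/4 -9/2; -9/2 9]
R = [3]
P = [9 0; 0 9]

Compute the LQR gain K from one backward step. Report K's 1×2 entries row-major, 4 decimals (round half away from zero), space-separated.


0.2590 0.0000

BᵀP = [-13.5000 -27.0000]
S = R + BᵀPB = [3] + [101.2500] = [104.2500]
BᵀPA = [27.0000 0.0000]
K = S⁻¹·BᵀPA = [0.2590 0.0000]
A−BK = [-2.6115 4.0000; 1.2770 -2.0000]
AᵀP(A−BK) = [76.2572 -117.0000; -117.0000 180.0000]
P' = Q + AᵀP(A−BK) = [87.5072 -121.5000; -121.5000 189.0000]
tr(P') = 276.5072


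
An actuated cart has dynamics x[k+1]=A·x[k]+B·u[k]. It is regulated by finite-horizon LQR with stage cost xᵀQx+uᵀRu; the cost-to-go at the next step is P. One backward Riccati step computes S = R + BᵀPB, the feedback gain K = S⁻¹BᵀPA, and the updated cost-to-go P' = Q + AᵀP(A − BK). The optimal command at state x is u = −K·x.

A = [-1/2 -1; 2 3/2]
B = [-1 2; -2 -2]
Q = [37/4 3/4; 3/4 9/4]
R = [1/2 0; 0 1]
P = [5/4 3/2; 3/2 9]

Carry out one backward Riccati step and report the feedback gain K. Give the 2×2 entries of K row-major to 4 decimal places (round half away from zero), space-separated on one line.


-0.5203 -0.2067 -0.4627 -0.5232

BᵀP = [-4.2500 -19.5000; -0.5000 -15.0000]
S = R + BᵀPB = [1/2 0; 0 1] + [43.2500 30.5000; 30.5000 29.0000] = [43.7500 30.5000; 30.5000 30.0000]
BᵀPA = [-36.8750 -25.0000; -29.7500 -22.0000]
K = S⁻¹·BᵀPA = [-0.5203 -0.2067; -0.4627 -0.5232]
A−BK = [-0.0948 -0.1602; 0.0340 0.0402]
AᵀP(A−BK) = [0.3614 0.3133; 0.3133 0.3224]
P' = Q + AᵀP(A−BK) = [9.6114 1.0633; 1.0633 2.5724]
tr(P') = 12.1839


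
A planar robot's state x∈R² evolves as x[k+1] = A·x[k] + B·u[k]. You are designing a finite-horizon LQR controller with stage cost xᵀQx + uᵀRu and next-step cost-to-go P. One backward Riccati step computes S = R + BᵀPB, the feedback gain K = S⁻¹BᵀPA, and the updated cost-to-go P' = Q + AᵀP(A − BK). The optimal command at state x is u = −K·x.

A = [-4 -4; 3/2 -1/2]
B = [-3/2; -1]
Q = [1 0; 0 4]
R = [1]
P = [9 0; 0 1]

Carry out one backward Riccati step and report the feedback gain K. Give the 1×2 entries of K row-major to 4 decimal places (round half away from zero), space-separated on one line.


BᵀP = [-13.5000 -1.0000]
S = R + BᵀPB = [1] + [21.2500] = [22.2500]
BᵀPA = [52.5000 54.5000]
K = S⁻¹·BᵀPA = [2.3596 2.4494]
A−BK = [-0.4607 -0.3258; 3.8596 1.9494]
AᵀP(A−BK) = [22.3736 14.6545; 14.6545 10.7556]
P' = Q + AᵀP(A−BK) = [23.3736 14.6545; 14.6545 14.7556]
tr(P') = 38.1292

2.3596 2.4494


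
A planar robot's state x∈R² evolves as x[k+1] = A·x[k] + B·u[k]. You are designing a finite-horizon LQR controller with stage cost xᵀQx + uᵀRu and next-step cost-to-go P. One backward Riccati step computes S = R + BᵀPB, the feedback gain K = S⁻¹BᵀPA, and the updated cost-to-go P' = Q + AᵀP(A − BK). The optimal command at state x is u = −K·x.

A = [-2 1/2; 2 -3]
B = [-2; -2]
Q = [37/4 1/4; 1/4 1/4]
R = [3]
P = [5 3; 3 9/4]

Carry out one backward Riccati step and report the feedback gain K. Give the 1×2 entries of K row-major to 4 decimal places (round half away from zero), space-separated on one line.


BᵀP = [-16.0000 -10.5000]
S = R + BᵀPB = [3] + [53.0000] = [56.0000]
BᵀPA = [11.0000 23.5000]
K = S⁻¹·BᵀPA = [0.1964 0.4196]
A−BK = [-1.6071 1.3393; 2.3929 -2.1607]
AᵀP(A−BK) = [2.8393 -2.1161; -2.1161 2.6384]
P' = Q + AᵀP(A−BK) = [12.0893 -1.8661; -1.8661 2.8884]
tr(P') = 14.9777

0.1964 0.4196


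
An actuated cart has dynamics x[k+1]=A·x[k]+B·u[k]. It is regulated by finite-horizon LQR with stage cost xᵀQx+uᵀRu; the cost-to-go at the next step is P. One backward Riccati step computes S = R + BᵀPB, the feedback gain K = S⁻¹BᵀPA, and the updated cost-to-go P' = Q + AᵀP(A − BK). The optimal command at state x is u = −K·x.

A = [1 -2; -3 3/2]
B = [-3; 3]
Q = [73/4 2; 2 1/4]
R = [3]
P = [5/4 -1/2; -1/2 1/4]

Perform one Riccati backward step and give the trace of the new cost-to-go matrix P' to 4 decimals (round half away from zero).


BᵀP = [-5.2500 2.2500]
S = R + BᵀPB = [3] + [22.5000] = [25.5000]
BᵀPA = [-12.0000 13.8750]
K = S⁻¹·BᵀPA = [-0.4706 0.5441]
A−BK = [-0.4118 -0.3676; -1.5882 -0.1324]
AᵀP(A−BK) = [0.8529 -0.8456; -0.8456 1.0129]
P' = Q + AᵀP(A−BK) = [19.1029 1.1544; 1.1544 1.2629]
tr(P') = 20.3658

20.3658


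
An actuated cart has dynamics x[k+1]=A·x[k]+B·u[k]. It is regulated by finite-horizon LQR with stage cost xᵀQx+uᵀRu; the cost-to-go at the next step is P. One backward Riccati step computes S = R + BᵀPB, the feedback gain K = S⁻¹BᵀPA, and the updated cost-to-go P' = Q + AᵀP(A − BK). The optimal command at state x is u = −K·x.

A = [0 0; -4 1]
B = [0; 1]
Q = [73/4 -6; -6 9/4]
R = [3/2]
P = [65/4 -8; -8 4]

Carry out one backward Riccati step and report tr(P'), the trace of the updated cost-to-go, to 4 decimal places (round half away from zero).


BᵀP = [-8.0000 4.0000]
S = R + BᵀPB = [3/2] + [4.0000] = [5.5000]
BᵀPA = [-16.0000 4.0000]
K = S⁻¹·BᵀPA = [-2.9091 0.7273]
A−BK = [0.0000 0.0000; -1.0909 0.2727]
AᵀP(A−BK) = [17.4545 -4.3636; -4.3636 1.0909]
P' = Q + AᵀP(A−BK) = [35.7045 -10.3636; -10.3636 3.3409]
tr(P') = 39.0455

39.0455


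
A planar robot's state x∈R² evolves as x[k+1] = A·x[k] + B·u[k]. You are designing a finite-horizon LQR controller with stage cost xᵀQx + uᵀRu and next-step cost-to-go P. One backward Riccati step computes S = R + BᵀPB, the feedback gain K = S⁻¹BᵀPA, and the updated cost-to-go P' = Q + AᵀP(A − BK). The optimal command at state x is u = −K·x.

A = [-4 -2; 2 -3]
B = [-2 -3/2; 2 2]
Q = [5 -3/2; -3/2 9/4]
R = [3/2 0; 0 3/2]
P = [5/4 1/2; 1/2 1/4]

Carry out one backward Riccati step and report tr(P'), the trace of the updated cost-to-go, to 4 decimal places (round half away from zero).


BᵀP = [-1.5000 -0.5000; -0.8750 -0.2500]
S = R + BᵀPB = [3/2 0; 0 3/2] + [2.0000 1.2500; 1.2500 0.8125] = [3.5000 1.2500; 1.2500 2.3125]
BᵀPA = [5.0000 4.5000; 3.0000 2.5000]
K = S⁻¹·BᵀPA = [1.1962 1.1148; 0.6507 0.4785]
A−BK = [-0.6316 0.9474; -1.6938 -6.1866]
AᵀP(A−BK) = [5.0670 5.4904; 5.4904 7.0371]
P' = Q + AᵀP(A−BK) = [10.0670 3.9904; 3.9904 9.2871]
tr(P') = 19.3541

19.3541


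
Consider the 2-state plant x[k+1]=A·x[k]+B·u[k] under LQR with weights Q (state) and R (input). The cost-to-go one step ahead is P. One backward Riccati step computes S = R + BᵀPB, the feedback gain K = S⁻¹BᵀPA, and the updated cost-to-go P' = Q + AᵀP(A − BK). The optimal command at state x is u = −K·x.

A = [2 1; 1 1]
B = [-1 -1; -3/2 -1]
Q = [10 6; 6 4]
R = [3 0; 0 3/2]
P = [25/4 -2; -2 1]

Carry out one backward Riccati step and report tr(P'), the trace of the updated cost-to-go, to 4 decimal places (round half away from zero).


BᵀP = [-3.2500 0.5000; -4.2500 1.0000]
S = R + BᵀPB = [3 0; 0 3/2] + [2.5000 2.7500; 2.7500 3.2500] = [5.5000 2.7500; 2.7500 4.7500]
BᵀPA = [-6.0000 -2.7500; -7.5000 -3.2500]
K = S⁻¹·BᵀPA = [-0.4242 -0.2222; -1.3333 -0.5556]
A−BK = [0.2424 0.2222; -0.9697 0.1111]
AᵀP(A−BK) = [5.4545 2.0000; 2.0000 0.8333]
P' = Q + AᵀP(A−BK) = [15.4545 8.0000; 8.0000 4.8333]
tr(P') = 20.2879

20.2879


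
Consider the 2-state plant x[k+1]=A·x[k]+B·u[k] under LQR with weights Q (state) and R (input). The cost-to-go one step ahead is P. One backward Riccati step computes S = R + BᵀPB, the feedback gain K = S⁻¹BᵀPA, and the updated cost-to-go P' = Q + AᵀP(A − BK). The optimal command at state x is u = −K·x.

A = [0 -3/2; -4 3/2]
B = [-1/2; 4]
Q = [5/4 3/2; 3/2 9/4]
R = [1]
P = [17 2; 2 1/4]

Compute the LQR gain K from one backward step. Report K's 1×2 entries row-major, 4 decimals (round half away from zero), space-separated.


BᵀP = [-0.5000 0.0000]
S = R + BᵀPB = [1] + [0.2500] = [1.2500]
BᵀPA = [0.0000 0.7500]
K = S⁻¹·BᵀPA = [0.0000 0.6000]
A−BK = [0.0000 -1.2000; -4.0000 -0.9000]
AᵀP(A−BK) = [4.0000 10.5000; 10.5000 29.3625]
P' = Q + AᵀP(A−BK) = [5.2500 12.0000; 12.0000 31.6125]
tr(P') = 36.8625

0.0000 0.6000


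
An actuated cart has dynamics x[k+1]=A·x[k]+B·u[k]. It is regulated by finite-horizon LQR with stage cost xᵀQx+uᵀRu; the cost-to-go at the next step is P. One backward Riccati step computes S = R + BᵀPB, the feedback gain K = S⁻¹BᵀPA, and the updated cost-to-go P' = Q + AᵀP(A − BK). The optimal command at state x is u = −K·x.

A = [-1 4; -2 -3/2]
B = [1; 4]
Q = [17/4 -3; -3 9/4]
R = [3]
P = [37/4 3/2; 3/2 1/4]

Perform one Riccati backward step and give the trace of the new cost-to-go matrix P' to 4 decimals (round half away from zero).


22.7771

BᵀP = [15.2500 2.5000]
S = R + BᵀPB = [3] + [25.2500] = [28.2500]
BᵀPA = [-20.2500 57.2500]
K = S⁻¹·BᵀPA = [-0.7168 2.0265]
A−BK = [-0.2832 1.9735; 0.8673 -9.6062]
AᵀP(A−BK) = [1.7345 -4.9624; -4.9624 14.5426]
P' = Q + AᵀP(A−BK) = [5.9845 -7.9624; -7.9624 16.7926]
tr(P') = 22.7771


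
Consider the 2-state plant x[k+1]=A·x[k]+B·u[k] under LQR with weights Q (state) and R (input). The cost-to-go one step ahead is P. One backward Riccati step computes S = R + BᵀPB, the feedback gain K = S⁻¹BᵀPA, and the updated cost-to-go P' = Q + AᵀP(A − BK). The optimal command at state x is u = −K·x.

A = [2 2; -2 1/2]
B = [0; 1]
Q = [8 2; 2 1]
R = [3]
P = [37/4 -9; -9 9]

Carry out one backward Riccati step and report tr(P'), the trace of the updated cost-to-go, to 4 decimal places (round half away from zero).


BᵀP = [-9.0000 9.0000]
S = R + BᵀPB = [3] + [9.0000] = [12.0000]
BᵀPA = [-36.0000 -13.5000]
K = S⁻¹·BᵀPA = [-3.0000 -1.1250]
A−BK = [2.0000 2.0000; 1.0000 1.6250]
AᵀP(A−BK) = [37.0000 14.5000; 14.5000 6.0625]
P' = Q + AᵀP(A−BK) = [45.0000 16.5000; 16.5000 7.0625]
tr(P') = 52.0625

52.0625


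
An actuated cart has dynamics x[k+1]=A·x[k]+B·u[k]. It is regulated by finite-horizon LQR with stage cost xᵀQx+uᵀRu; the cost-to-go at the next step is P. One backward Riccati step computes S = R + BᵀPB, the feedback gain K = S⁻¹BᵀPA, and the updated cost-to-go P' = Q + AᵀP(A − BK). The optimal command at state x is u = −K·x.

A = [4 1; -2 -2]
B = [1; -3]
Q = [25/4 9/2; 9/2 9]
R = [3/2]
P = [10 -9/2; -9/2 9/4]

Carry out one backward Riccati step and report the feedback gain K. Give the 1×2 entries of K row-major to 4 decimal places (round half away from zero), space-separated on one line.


BᵀP = [23.5000 -11.2500]
S = R + BᵀPB = [3/2] + [57.2500] = [58.7500]
BᵀPA = [116.5000 46.0000]
K = S⁻¹·BᵀPA = [1.9830 0.7830]
A−BK = [2.0170 0.2170; 3.9489 0.3489]
AᵀP(A−BK) = [9.9830 2.7830; 2.7830 0.9830]
P' = Q + AᵀP(A−BK) = [16.2330 7.2830; 7.2830 9.9830]
tr(P') = 26.2160

1.9830 0.7830


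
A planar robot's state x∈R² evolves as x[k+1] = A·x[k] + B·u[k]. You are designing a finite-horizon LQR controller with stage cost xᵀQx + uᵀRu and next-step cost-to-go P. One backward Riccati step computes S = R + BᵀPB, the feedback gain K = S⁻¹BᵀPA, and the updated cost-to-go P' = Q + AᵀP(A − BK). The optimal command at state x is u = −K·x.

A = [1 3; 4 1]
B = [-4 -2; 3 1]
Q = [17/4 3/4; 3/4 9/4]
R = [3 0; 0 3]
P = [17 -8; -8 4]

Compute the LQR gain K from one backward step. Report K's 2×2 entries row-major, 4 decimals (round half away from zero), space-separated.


BᵀP = [-92.0000 44.0000; -42.0000 20.0000]
S = R + BᵀPB = [3 0; 0 3] + [500.0000 228.0000; 228.0000 104.0000] = [503.0000 228.0000; 228.0000 107.0000]
BᵀPA = [84.0000 -232.0000; 38.0000 -106.0000]
K = S⁻¹·BᵀPA = [0.1764 -0.3571; -0.0207 -0.2297]
A−BK = [1.6641 1.1121; 3.4916 2.3010]
AᵀP(A−BK) = [2.9706 1.7262; 1.7262 1.8013]
P' = Q + AᵀP(A−BK) = [7.2206 2.4762; 2.4762 4.0513]
tr(P') = 11.2719

0.1764 -0.3571 -0.0207 -0.2297


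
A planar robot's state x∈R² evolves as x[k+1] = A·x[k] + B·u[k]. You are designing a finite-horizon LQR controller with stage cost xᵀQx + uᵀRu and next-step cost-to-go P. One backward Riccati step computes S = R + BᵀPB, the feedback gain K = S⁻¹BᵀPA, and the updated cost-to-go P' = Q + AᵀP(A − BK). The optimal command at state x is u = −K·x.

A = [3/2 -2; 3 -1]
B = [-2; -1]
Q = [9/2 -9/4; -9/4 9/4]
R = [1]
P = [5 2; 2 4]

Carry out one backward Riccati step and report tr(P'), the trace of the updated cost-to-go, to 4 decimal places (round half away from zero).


19.5152

BᵀP = [-12.0000 -8.0000]
S = R + BᵀPB = [1] + [32.0000] = [33.0000]
BᵀPA = [-42.0000 32.0000]
K = S⁻¹·BᵀPA = [-1.2727 0.9697]
A−BK = [-1.0455 -0.0606; 1.7273 -0.0303]
AᵀP(A−BK) = [11.7955 -1.2727; -1.2727 0.9697]
P' = Q + AᵀP(A−BK) = [16.2955 -3.5227; -3.5227 3.2197]
tr(P') = 19.5152


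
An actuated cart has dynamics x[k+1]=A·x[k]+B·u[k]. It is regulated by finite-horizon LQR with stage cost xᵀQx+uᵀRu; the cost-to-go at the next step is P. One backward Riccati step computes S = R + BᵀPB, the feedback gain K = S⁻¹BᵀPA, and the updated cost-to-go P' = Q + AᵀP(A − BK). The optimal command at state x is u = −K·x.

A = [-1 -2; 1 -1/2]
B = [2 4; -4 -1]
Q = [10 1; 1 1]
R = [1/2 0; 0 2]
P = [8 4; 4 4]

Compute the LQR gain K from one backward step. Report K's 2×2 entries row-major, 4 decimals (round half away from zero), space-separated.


BᵀP = [0.0000 -8.0000; 28.0000 12.0000]
S = R + BᵀPB = [1/2 0; 0 2] + [32.0000 8.0000; 8.0000 100.0000] = [32.5000 8.0000; 8.0000 102.0000]
BᵀPA = [-8.0000 4.0000; -16.0000 -62.0000]
K = S⁻¹·BᵀPA = [-0.2116 0.2781; -0.1403 -0.6297]
A−BK = [-0.0157 -0.0375; 0.0132 -0.0174]
AᵀP(A−BK) = [0.0627 0.1501; 0.1501 0.8493]
P' = Q + AᵀP(A−BK) = [10.0627 1.1501; 1.1501 1.8493]
tr(P') = 11.9120

-0.2116 0.2781 -0.1403 -0.6297
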